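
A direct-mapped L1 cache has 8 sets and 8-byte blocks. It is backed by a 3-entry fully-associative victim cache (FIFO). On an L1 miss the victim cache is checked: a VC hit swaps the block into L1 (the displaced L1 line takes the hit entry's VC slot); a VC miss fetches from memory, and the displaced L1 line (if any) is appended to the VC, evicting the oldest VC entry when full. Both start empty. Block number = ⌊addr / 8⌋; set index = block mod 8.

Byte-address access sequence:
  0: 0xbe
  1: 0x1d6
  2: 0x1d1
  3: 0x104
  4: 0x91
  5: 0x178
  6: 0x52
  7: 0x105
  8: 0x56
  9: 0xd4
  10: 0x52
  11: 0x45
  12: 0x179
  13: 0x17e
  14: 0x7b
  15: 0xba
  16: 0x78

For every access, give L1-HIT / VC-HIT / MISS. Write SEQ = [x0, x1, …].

0: 0xbe (blk 23, set 7) → MISS  vc=[]
1: 0x1d6 (blk 58, set 2) → MISS  vc=[]
2: 0x1d1 (blk 58, set 2) → L1-HIT  vc=[]
3: 0x104 (blk 32, set 0) → MISS  vc=[]
4: 0x91 (blk 18, set 2) → MISS  vc=[58]
5: 0x178 (blk 47, set 7) → MISS  vc=[58, 23]
6: 0x52 (blk 10, set 2) → MISS  vc=[58, 23, 18]
7: 0x105 (blk 32, set 0) → L1-HIT  vc=[58, 23, 18]
8: 0x56 (blk 10, set 2) → L1-HIT  vc=[58, 23, 18]
9: 0xd4 (blk 26, set 2) → MISS  vc=[23, 18, 10]
10: 0x52 (blk 10, set 2) → VC-HIT  vc=[23, 18, 26]
11: 0x45 (blk 8, set 0) → MISS  vc=[18, 26, 32]
12: 0x179 (blk 47, set 7) → L1-HIT  vc=[18, 26, 32]
13: 0x17e (blk 47, set 7) → L1-HIT  vc=[18, 26, 32]
14: 0x7b (blk 15, set 7) → MISS  vc=[26, 32, 47]
15: 0xba (blk 23, set 7) → MISS  vc=[32, 47, 15]
16: 0x78 (blk 15, set 7) → VC-HIT  vc=[32, 47, 23]

SEQ = [MISS, MISS, L1-HIT, MISS, MISS, MISS, MISS, L1-HIT, L1-HIT, MISS, VC-HIT, MISS, L1-HIT, L1-HIT, MISS, MISS, VC-HIT]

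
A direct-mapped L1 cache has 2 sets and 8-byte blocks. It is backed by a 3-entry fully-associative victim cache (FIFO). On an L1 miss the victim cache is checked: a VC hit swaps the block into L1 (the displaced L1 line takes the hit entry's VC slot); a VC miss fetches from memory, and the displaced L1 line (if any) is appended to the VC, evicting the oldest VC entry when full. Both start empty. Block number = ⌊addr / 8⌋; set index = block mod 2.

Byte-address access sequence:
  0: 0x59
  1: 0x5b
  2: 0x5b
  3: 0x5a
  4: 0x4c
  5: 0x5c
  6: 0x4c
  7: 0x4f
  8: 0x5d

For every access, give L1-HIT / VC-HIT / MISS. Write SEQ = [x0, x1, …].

SEQ = [MISS, L1-HIT, L1-HIT, L1-HIT, MISS, VC-HIT, VC-HIT, L1-HIT, VC-HIT]

#0 0x59→b11/s1 MISS; vc=[]
#1 0x5b→b11/s1 L1-HIT; vc=[]
#2 0x5b→b11/s1 L1-HIT; vc=[]
#3 0x5a→b11/s1 L1-HIT; vc=[]
#4 0x4c→b9/s1 MISS; vc=[11]
#5 0x5c→b11/s1 VC-HIT; vc=[9]
#6 0x4c→b9/s1 VC-HIT; vc=[11]
#7 0x4f→b9/s1 L1-HIT; vc=[11]
#8 0x5d→b11/s1 VC-HIT; vc=[9]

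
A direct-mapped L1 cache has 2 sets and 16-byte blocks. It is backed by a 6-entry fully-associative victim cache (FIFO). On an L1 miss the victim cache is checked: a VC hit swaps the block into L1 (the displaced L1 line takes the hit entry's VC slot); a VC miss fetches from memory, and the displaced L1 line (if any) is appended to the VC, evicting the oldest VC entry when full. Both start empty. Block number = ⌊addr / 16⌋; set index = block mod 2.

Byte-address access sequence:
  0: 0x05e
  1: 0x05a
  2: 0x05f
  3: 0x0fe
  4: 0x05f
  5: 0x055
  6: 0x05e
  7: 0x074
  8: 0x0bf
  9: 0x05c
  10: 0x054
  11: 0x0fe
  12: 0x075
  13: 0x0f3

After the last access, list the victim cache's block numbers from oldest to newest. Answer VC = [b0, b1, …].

0: 0x5e (blk 5, set 1) → MISS  vc=[]
1: 0x5a (blk 5, set 1) → L1-HIT  vc=[]
2: 0x5f (blk 5, set 1) → L1-HIT  vc=[]
3: 0xfe (blk 15, set 1) → MISS  vc=[5]
4: 0x5f (blk 5, set 1) → VC-HIT  vc=[15]
5: 0x55 (blk 5, set 1) → L1-HIT  vc=[15]
6: 0x5e (blk 5, set 1) → L1-HIT  vc=[15]
7: 0x74 (blk 7, set 1) → MISS  vc=[15, 5]
8: 0xbf (blk 11, set 1) → MISS  vc=[15, 5, 7]
9: 0x5c (blk 5, set 1) → VC-HIT  vc=[15, 11, 7]
10: 0x54 (blk 5, set 1) → L1-HIT  vc=[15, 11, 7]
11: 0xfe (blk 15, set 1) → VC-HIT  vc=[5, 11, 7]
12: 0x75 (blk 7, set 1) → VC-HIT  vc=[5, 11, 15]
13: 0xf3 (blk 15, set 1) → VC-HIT  vc=[5, 11, 7]

VC = [5, 11, 7]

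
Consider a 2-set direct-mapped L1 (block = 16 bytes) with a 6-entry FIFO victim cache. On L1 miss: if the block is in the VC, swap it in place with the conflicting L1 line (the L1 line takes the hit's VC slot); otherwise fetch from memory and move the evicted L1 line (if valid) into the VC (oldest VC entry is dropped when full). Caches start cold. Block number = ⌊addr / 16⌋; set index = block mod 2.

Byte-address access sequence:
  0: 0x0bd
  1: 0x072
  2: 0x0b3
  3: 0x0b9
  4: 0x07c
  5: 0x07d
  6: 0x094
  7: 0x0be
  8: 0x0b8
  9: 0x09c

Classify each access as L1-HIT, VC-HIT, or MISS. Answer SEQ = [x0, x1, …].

SEQ = [MISS, MISS, VC-HIT, L1-HIT, VC-HIT, L1-HIT, MISS, VC-HIT, L1-HIT, VC-HIT]

#0 0xbd→b11/s1 MISS; vc=[]
#1 0x72→b7/s1 MISS; vc=[11]
#2 0xb3→b11/s1 VC-HIT; vc=[7]
#3 0xb9→b11/s1 L1-HIT; vc=[7]
#4 0x7c→b7/s1 VC-HIT; vc=[11]
#5 0x7d→b7/s1 L1-HIT; vc=[11]
#6 0x94→b9/s1 MISS; vc=[11,7]
#7 0xbe→b11/s1 VC-HIT; vc=[9,7]
#8 0xb8→b11/s1 L1-HIT; vc=[9,7]
#9 0x9c→b9/s1 VC-HIT; vc=[11,7]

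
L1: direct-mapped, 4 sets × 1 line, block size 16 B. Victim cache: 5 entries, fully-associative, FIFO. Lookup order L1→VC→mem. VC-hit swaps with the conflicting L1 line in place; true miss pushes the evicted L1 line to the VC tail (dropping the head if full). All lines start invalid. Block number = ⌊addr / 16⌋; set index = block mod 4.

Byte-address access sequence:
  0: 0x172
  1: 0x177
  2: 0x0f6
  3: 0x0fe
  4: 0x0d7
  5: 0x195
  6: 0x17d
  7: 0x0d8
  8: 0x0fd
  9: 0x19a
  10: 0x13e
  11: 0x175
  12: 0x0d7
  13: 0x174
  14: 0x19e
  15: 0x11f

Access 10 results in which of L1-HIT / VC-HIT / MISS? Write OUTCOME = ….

#0 0x172→b23/s3 MISS; vc=[]
#1 0x177→b23/s3 L1-HIT; vc=[]
#2 0xf6→b15/s3 MISS; vc=[23]
#3 0xfe→b15/s3 L1-HIT; vc=[23]
#4 0xd7→b13/s1 MISS; vc=[23]
#5 0x195→b25/s1 MISS; vc=[23,13]
#6 0x17d→b23/s3 VC-HIT; vc=[15,13]
#7 0xd8→b13/s1 VC-HIT; vc=[15,25]
#8 0xfd→b15/s3 VC-HIT; vc=[23,25]
#9 0x19a→b25/s1 VC-HIT; vc=[23,13]
#10 0x13e→b19/s3 MISS; vc=[23,13,15]
#11 0x175→b23/s3 VC-HIT; vc=[19,13,15]
#12 0xd7→b13/s1 VC-HIT; vc=[19,25,15]
#13 0x174→b23/s3 L1-HIT; vc=[19,25,15]
#14 0x19e→b25/s1 VC-HIT; vc=[19,13,15]
#15 0x11f→b17/s1 MISS; vc=[19,13,15,25]

OUTCOME = MISS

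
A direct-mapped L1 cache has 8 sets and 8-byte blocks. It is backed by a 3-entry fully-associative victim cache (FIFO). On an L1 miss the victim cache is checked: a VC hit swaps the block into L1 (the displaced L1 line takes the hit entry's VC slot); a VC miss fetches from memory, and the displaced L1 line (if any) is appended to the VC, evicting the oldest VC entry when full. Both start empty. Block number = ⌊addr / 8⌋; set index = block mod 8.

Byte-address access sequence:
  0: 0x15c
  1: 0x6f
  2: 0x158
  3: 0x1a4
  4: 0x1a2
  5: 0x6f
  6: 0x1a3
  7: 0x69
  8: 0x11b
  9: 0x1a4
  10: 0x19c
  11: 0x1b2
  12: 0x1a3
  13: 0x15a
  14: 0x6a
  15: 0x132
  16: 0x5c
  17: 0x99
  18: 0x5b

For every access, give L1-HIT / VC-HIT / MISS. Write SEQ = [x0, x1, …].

#0 0x15c→b43/s3 MISS; vc=[]
#1 0x6f→b13/s5 MISS; vc=[]
#2 0x158→b43/s3 L1-HIT; vc=[]
#3 0x1a4→b52/s4 MISS; vc=[]
#4 0x1a2→b52/s4 L1-HIT; vc=[]
#5 0x6f→b13/s5 L1-HIT; vc=[]
#6 0x1a3→b52/s4 L1-HIT; vc=[]
#7 0x69→b13/s5 L1-HIT; vc=[]
#8 0x11b→b35/s3 MISS; vc=[43]
#9 0x1a4→b52/s4 L1-HIT; vc=[43]
#10 0x19c→b51/s3 MISS; vc=[43,35]
#11 0x1b2→b54/s6 MISS; vc=[43,35]
#12 0x1a3→b52/s4 L1-HIT; vc=[43,35]
#13 0x15a→b43/s3 VC-HIT; vc=[51,35]
#14 0x6a→b13/s5 L1-HIT; vc=[51,35]
#15 0x132→b38/s6 MISS; vc=[51,35,54]
#16 0x5c→b11/s3 MISS; vc=[35,54,43]
#17 0x99→b19/s3 MISS; vc=[54,43,11]
#18 0x5b→b11/s3 VC-HIT; vc=[54,43,19]

SEQ = [MISS, MISS, L1-HIT, MISS, L1-HIT, L1-HIT, L1-HIT, L1-HIT, MISS, L1-HIT, MISS, MISS, L1-HIT, VC-HIT, L1-HIT, MISS, MISS, MISS, VC-HIT]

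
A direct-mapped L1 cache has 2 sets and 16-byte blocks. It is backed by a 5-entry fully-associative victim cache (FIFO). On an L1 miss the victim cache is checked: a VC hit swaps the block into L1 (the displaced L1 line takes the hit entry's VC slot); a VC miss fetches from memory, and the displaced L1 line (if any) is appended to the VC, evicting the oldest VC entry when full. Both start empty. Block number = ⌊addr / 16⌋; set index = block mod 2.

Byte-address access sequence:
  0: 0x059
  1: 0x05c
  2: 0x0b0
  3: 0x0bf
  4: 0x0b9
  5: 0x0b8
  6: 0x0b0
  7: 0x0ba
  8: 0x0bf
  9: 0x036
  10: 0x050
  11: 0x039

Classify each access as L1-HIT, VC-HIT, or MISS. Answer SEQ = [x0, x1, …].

SEQ = [MISS, L1-HIT, MISS, L1-HIT, L1-HIT, L1-HIT, L1-HIT, L1-HIT, L1-HIT, MISS, VC-HIT, VC-HIT]

  [0] addr=0x59 blk=5 s=1: MISS | VC []
  [1] addr=0x5c blk=5 s=1: L1-HIT | VC []
  [2] addr=0xb0 blk=11 s=1: MISS | VC [5]
  [3] addr=0xbf blk=11 s=1: L1-HIT | VC [5]
  [4] addr=0xb9 blk=11 s=1: L1-HIT | VC [5]
  [5] addr=0xb8 blk=11 s=1: L1-HIT | VC [5]
  [6] addr=0xb0 blk=11 s=1: L1-HIT | VC [5]
  [7] addr=0xba blk=11 s=1: L1-HIT | VC [5]
  [8] addr=0xbf blk=11 s=1: L1-HIT | VC [5]
  [9] addr=0x36 blk=3 s=1: MISS | VC [5, 11]
  [10] addr=0x50 blk=5 s=1: VC-HIT | VC [3, 11]
  [11] addr=0x39 blk=3 s=1: VC-HIT | VC [5, 11]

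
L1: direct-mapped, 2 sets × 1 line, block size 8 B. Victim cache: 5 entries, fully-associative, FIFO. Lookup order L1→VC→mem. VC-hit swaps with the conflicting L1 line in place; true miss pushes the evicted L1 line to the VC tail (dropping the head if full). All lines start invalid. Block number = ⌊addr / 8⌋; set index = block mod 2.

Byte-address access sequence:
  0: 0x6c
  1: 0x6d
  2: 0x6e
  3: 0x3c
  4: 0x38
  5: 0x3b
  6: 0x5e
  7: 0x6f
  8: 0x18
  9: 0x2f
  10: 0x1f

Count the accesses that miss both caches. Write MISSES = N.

0: 0x6c (blk 13, set 1) → MISS  vc=[]
1: 0x6d (blk 13, set 1) → L1-HIT  vc=[]
2: 0x6e (blk 13, set 1) → L1-HIT  vc=[]
3: 0x3c (blk 7, set 1) → MISS  vc=[13]
4: 0x38 (blk 7, set 1) → L1-HIT  vc=[13]
5: 0x3b (blk 7, set 1) → L1-HIT  vc=[13]
6: 0x5e (blk 11, set 1) → MISS  vc=[13, 7]
7: 0x6f (blk 13, set 1) → VC-HIT  vc=[11, 7]
8: 0x18 (blk 3, set 1) → MISS  vc=[11, 7, 13]
9: 0x2f (blk 5, set 1) → MISS  vc=[11, 7, 13, 3]
10: 0x1f (blk 3, set 1) → VC-HIT  vc=[11, 7, 13, 5]

MISSES = 5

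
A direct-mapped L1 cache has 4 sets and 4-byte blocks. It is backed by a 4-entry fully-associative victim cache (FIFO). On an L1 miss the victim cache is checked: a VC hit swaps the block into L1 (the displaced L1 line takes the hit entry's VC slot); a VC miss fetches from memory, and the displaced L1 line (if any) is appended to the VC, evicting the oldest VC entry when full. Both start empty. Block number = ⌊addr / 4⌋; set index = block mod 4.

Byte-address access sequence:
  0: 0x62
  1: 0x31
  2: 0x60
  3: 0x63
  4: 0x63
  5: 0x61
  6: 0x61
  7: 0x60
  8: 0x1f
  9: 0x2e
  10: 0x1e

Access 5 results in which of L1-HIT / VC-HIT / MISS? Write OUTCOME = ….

OUTCOME = L1-HIT

0: 0x62 (blk 24, set 0) → MISS  vc=[]
1: 0x31 (blk 12, set 0) → MISS  vc=[24]
2: 0x60 (blk 24, set 0) → VC-HIT  vc=[12]
3: 0x63 (blk 24, set 0) → L1-HIT  vc=[12]
4: 0x63 (blk 24, set 0) → L1-HIT  vc=[12]
5: 0x61 (blk 24, set 0) → L1-HIT  vc=[12]
6: 0x61 (blk 24, set 0) → L1-HIT  vc=[12]
7: 0x60 (blk 24, set 0) → L1-HIT  vc=[12]
8: 0x1f (blk 7, set 3) → MISS  vc=[12]
9: 0x2e (blk 11, set 3) → MISS  vc=[12, 7]
10: 0x1e (blk 7, set 3) → VC-HIT  vc=[12, 11]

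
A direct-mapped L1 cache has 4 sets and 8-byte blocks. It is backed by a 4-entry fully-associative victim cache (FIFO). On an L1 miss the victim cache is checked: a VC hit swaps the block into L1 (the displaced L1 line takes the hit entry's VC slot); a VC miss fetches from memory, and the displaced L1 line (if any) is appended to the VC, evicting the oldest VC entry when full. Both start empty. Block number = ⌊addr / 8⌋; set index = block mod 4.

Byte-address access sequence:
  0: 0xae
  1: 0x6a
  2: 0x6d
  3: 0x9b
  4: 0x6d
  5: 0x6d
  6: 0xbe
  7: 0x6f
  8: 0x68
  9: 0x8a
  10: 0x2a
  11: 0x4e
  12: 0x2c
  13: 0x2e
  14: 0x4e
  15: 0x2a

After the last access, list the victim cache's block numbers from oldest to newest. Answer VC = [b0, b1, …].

VC = [19, 13, 17, 9]

0: 0xae (blk 21, set 1) → MISS  vc=[]
1: 0x6a (blk 13, set 1) → MISS  vc=[21]
2: 0x6d (blk 13, set 1) → L1-HIT  vc=[21]
3: 0x9b (blk 19, set 3) → MISS  vc=[21]
4: 0x6d (blk 13, set 1) → L1-HIT  vc=[21]
5: 0x6d (blk 13, set 1) → L1-HIT  vc=[21]
6: 0xbe (blk 23, set 3) → MISS  vc=[21, 19]
7: 0x6f (blk 13, set 1) → L1-HIT  vc=[21, 19]
8: 0x68 (blk 13, set 1) → L1-HIT  vc=[21, 19]
9: 0x8a (blk 17, set 1) → MISS  vc=[21, 19, 13]
10: 0x2a (blk 5, set 1) → MISS  vc=[21, 19, 13, 17]
11: 0x4e (blk 9, set 1) → MISS  vc=[19, 13, 17, 5]
12: 0x2c (blk 5, set 1) → VC-HIT  vc=[19, 13, 17, 9]
13: 0x2e (blk 5, set 1) → L1-HIT  vc=[19, 13, 17, 9]
14: 0x4e (blk 9, set 1) → VC-HIT  vc=[19, 13, 17, 5]
15: 0x2a (blk 5, set 1) → VC-HIT  vc=[19, 13, 17, 9]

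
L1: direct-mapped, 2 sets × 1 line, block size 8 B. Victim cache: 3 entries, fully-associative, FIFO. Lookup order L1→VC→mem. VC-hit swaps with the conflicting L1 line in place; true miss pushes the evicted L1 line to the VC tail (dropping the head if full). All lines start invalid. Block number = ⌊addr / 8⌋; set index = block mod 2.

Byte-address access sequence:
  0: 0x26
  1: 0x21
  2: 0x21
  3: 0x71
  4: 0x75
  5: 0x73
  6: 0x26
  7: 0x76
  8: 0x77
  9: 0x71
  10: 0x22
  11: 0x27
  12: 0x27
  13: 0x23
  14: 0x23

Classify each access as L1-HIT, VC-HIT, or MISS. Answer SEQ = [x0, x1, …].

#0 0x26→b4/s0 MISS; vc=[]
#1 0x21→b4/s0 L1-HIT; vc=[]
#2 0x21→b4/s0 L1-HIT; vc=[]
#3 0x71→b14/s0 MISS; vc=[4]
#4 0x75→b14/s0 L1-HIT; vc=[4]
#5 0x73→b14/s0 L1-HIT; vc=[4]
#6 0x26→b4/s0 VC-HIT; vc=[14]
#7 0x76→b14/s0 VC-HIT; vc=[4]
#8 0x77→b14/s0 L1-HIT; vc=[4]
#9 0x71→b14/s0 L1-HIT; vc=[4]
#10 0x22→b4/s0 VC-HIT; vc=[14]
#11 0x27→b4/s0 L1-HIT; vc=[14]
#12 0x27→b4/s0 L1-HIT; vc=[14]
#13 0x23→b4/s0 L1-HIT; vc=[14]
#14 0x23→b4/s0 L1-HIT; vc=[14]

SEQ = [MISS, L1-HIT, L1-HIT, MISS, L1-HIT, L1-HIT, VC-HIT, VC-HIT, L1-HIT, L1-HIT, VC-HIT, L1-HIT, L1-HIT, L1-HIT, L1-HIT]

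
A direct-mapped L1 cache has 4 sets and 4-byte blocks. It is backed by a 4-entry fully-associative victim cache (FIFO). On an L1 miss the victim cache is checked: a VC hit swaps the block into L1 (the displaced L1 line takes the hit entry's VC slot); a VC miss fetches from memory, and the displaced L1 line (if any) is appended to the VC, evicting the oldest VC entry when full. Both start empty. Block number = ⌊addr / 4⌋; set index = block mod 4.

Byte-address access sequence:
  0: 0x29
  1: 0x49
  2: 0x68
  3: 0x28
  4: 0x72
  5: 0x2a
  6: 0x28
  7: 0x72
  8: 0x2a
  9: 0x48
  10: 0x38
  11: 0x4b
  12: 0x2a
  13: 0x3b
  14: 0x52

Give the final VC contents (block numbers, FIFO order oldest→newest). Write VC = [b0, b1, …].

  [0] addr=0x29 blk=10 s=2: MISS | VC []
  [1] addr=0x49 blk=18 s=2: MISS | VC [10]
  [2] addr=0x68 blk=26 s=2: MISS | VC [10, 18]
  [3] addr=0x28 blk=10 s=2: VC-HIT | VC [26, 18]
  [4] addr=0x72 blk=28 s=0: MISS | VC [26, 18]
  [5] addr=0x2a blk=10 s=2: L1-HIT | VC [26, 18]
  [6] addr=0x28 blk=10 s=2: L1-HIT | VC [26, 18]
  [7] addr=0x72 blk=28 s=0: L1-HIT | VC [26, 18]
  [8] addr=0x2a blk=10 s=2: L1-HIT | VC [26, 18]
  [9] addr=0x48 blk=18 s=2: VC-HIT | VC [26, 10]
  [10] addr=0x38 blk=14 s=2: MISS | VC [26, 10, 18]
  [11] addr=0x4b blk=18 s=2: VC-HIT | VC [26, 10, 14]
  [12] addr=0x2a blk=10 s=2: VC-HIT | VC [26, 18, 14]
  [13] addr=0x3b blk=14 s=2: VC-HIT | VC [26, 18, 10]
  [14] addr=0x52 blk=20 s=0: MISS | VC [26, 18, 10, 28]

VC = [26, 18, 10, 28]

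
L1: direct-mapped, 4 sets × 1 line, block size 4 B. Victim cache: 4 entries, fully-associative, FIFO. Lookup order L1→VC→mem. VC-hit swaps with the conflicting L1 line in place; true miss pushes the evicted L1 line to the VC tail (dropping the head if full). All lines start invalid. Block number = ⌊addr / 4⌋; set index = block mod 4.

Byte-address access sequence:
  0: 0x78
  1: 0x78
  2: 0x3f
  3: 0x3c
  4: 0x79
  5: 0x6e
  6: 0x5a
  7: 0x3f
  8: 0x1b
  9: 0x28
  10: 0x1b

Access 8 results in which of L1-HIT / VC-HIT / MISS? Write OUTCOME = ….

0: 0x78 (blk 30, set 2) → MISS  vc=[]
1: 0x78 (blk 30, set 2) → L1-HIT  vc=[]
2: 0x3f (blk 15, set 3) → MISS  vc=[]
3: 0x3c (blk 15, set 3) → L1-HIT  vc=[]
4: 0x79 (blk 30, set 2) → L1-HIT  vc=[]
5: 0x6e (blk 27, set 3) → MISS  vc=[15]
6: 0x5a (blk 22, set 2) → MISS  vc=[15, 30]
7: 0x3f (blk 15, set 3) → VC-HIT  vc=[27, 30]
8: 0x1b (blk 6, set 2) → MISS  vc=[27, 30, 22]
9: 0x28 (blk 10, set 2) → MISS  vc=[27, 30, 22, 6]
10: 0x1b (blk 6, set 2) → VC-HIT  vc=[27, 30, 22, 10]

OUTCOME = MISS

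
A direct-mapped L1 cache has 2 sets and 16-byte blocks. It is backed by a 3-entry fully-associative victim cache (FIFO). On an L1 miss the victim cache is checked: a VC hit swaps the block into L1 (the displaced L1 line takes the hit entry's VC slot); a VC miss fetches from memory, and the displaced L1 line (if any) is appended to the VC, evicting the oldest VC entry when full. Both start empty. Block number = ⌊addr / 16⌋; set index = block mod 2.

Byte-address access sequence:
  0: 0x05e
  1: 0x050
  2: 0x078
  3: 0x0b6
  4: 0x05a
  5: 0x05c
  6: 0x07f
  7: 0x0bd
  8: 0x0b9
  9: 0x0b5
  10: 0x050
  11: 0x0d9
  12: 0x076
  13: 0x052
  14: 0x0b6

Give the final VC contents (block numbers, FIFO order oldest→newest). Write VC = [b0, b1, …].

0: 0x5e (blk 5, set 1) → MISS  vc=[]
1: 0x50 (blk 5, set 1) → L1-HIT  vc=[]
2: 0x78 (blk 7, set 1) → MISS  vc=[5]
3: 0xb6 (blk 11, set 1) → MISS  vc=[5, 7]
4: 0x5a (blk 5, set 1) → VC-HIT  vc=[11, 7]
5: 0x5c (blk 5, set 1) → L1-HIT  vc=[11, 7]
6: 0x7f (blk 7, set 1) → VC-HIT  vc=[11, 5]
7: 0xbd (blk 11, set 1) → VC-HIT  vc=[7, 5]
8: 0xb9 (blk 11, set 1) → L1-HIT  vc=[7, 5]
9: 0xb5 (blk 11, set 1) → L1-HIT  vc=[7, 5]
10: 0x50 (blk 5, set 1) → VC-HIT  vc=[7, 11]
11: 0xd9 (blk 13, set 1) → MISS  vc=[7, 11, 5]
12: 0x76 (blk 7, set 1) → VC-HIT  vc=[13, 11, 5]
13: 0x52 (blk 5, set 1) → VC-HIT  vc=[13, 11, 7]
14: 0xb6 (blk 11, set 1) → VC-HIT  vc=[13, 5, 7]

VC = [13, 5, 7]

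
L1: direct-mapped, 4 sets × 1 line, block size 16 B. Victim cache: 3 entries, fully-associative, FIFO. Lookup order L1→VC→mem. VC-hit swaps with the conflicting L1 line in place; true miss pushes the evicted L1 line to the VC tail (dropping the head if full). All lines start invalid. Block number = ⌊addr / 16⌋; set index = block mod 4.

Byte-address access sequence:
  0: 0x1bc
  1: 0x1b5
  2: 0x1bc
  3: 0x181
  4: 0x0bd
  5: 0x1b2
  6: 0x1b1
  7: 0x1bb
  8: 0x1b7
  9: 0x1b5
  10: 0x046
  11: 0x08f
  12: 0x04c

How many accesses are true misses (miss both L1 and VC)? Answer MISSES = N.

  [0] addr=0x1bc blk=27 s=3: MISS | VC []
  [1] addr=0x1b5 blk=27 s=3: L1-HIT | VC []
  [2] addr=0x1bc blk=27 s=3: L1-HIT | VC []
  [3] addr=0x181 blk=24 s=0: MISS | VC []
  [4] addr=0xbd blk=11 s=3: MISS | VC [27]
  [5] addr=0x1b2 blk=27 s=3: VC-HIT | VC [11]
  [6] addr=0x1b1 blk=27 s=3: L1-HIT | VC [11]
  [7] addr=0x1bb blk=27 s=3: L1-HIT | VC [11]
  [8] addr=0x1b7 blk=27 s=3: L1-HIT | VC [11]
  [9] addr=0x1b5 blk=27 s=3: L1-HIT | VC [11]
  [10] addr=0x46 blk=4 s=0: MISS | VC [11, 24]
  [11] addr=0x8f blk=8 s=0: MISS | VC [11, 24, 4]
  [12] addr=0x4c blk=4 s=0: VC-HIT | VC [11, 24, 8]

MISSES = 5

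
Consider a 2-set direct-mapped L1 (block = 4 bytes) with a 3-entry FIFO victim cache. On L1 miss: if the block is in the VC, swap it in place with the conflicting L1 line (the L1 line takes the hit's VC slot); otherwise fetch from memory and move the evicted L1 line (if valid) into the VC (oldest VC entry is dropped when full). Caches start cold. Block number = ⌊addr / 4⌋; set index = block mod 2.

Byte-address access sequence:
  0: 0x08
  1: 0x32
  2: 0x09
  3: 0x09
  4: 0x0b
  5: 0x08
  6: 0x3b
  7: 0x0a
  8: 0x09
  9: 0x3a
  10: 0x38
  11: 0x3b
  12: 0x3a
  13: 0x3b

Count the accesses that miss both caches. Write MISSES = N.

MISSES = 3

#0 0x8→b2/s0 MISS; vc=[]
#1 0x32→b12/s0 MISS; vc=[2]
#2 0x9→b2/s0 VC-HIT; vc=[12]
#3 0x9→b2/s0 L1-HIT; vc=[12]
#4 0xb→b2/s0 L1-HIT; vc=[12]
#5 0x8→b2/s0 L1-HIT; vc=[12]
#6 0x3b→b14/s0 MISS; vc=[12,2]
#7 0xa→b2/s0 VC-HIT; vc=[12,14]
#8 0x9→b2/s0 L1-HIT; vc=[12,14]
#9 0x3a→b14/s0 VC-HIT; vc=[12,2]
#10 0x38→b14/s0 L1-HIT; vc=[12,2]
#11 0x3b→b14/s0 L1-HIT; vc=[12,2]
#12 0x3a→b14/s0 L1-HIT; vc=[12,2]
#13 0x3b→b14/s0 L1-HIT; vc=[12,2]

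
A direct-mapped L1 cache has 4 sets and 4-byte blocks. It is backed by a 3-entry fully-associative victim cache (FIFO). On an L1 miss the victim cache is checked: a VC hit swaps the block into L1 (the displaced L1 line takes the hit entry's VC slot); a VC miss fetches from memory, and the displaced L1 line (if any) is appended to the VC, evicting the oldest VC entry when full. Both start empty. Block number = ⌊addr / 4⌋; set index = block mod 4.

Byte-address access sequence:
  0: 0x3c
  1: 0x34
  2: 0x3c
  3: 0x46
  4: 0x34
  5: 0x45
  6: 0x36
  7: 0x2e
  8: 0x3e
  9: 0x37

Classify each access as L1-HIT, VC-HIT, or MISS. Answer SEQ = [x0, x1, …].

0: 0x3c (blk 15, set 3) → MISS  vc=[]
1: 0x34 (blk 13, set 1) → MISS  vc=[]
2: 0x3c (blk 15, set 3) → L1-HIT  vc=[]
3: 0x46 (blk 17, set 1) → MISS  vc=[13]
4: 0x34 (blk 13, set 1) → VC-HIT  vc=[17]
5: 0x45 (blk 17, set 1) → VC-HIT  vc=[13]
6: 0x36 (blk 13, set 1) → VC-HIT  vc=[17]
7: 0x2e (blk 11, set 3) → MISS  vc=[17, 15]
8: 0x3e (blk 15, set 3) → VC-HIT  vc=[17, 11]
9: 0x37 (blk 13, set 1) → L1-HIT  vc=[17, 11]

SEQ = [MISS, MISS, L1-HIT, MISS, VC-HIT, VC-HIT, VC-HIT, MISS, VC-HIT, L1-HIT]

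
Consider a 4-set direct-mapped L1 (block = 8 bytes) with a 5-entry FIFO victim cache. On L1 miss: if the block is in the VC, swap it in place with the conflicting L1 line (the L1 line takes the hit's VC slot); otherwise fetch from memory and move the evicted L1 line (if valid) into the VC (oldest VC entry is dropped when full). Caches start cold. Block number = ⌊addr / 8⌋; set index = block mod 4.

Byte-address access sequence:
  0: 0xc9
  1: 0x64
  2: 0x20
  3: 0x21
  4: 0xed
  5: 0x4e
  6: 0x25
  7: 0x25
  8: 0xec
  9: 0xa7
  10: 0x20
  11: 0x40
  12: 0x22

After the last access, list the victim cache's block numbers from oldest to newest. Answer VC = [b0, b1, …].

VC = [12, 25, 9, 20, 8]

#0 0xc9→b25/s1 MISS; vc=[]
#1 0x64→b12/s0 MISS; vc=[]
#2 0x20→b4/s0 MISS; vc=[12]
#3 0x21→b4/s0 L1-HIT; vc=[12]
#4 0xed→b29/s1 MISS; vc=[12,25]
#5 0x4e→b9/s1 MISS; vc=[12,25,29]
#6 0x25→b4/s0 L1-HIT; vc=[12,25,29]
#7 0x25→b4/s0 L1-HIT; vc=[12,25,29]
#8 0xec→b29/s1 VC-HIT; vc=[12,25,9]
#9 0xa7→b20/s0 MISS; vc=[12,25,9,4]
#10 0x20→b4/s0 VC-HIT; vc=[12,25,9,20]
#11 0x40→b8/s0 MISS; vc=[12,25,9,20,4]
#12 0x22→b4/s0 VC-HIT; vc=[12,25,9,20,8]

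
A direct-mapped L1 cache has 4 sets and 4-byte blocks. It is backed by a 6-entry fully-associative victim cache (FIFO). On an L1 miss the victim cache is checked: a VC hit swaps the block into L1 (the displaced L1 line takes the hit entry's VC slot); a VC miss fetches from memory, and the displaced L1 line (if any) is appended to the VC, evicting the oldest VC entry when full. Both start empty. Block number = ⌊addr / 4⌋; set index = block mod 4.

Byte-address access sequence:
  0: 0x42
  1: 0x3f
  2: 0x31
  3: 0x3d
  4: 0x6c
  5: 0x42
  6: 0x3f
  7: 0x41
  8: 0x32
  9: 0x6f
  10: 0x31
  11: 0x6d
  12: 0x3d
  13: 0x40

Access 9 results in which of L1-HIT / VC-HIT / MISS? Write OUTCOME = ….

  [0] addr=0x42 blk=16 s=0: MISS | VC []
  [1] addr=0x3f blk=15 s=3: MISS | VC []
  [2] addr=0x31 blk=12 s=0: MISS | VC [16]
  [3] addr=0x3d blk=15 s=3: L1-HIT | VC [16]
  [4] addr=0x6c blk=27 s=3: MISS | VC [16, 15]
  [5] addr=0x42 blk=16 s=0: VC-HIT | VC [12, 15]
  [6] addr=0x3f blk=15 s=3: VC-HIT | VC [12, 27]
  [7] addr=0x41 blk=16 s=0: L1-HIT | VC [12, 27]
  [8] addr=0x32 blk=12 s=0: VC-HIT | VC [16, 27]
  [9] addr=0x6f blk=27 s=3: VC-HIT | VC [16, 15]
  [10] addr=0x31 blk=12 s=0: L1-HIT | VC [16, 15]
  [11] addr=0x6d blk=27 s=3: L1-HIT | VC [16, 15]
  [12] addr=0x3d blk=15 s=3: VC-HIT | VC [16, 27]
  [13] addr=0x40 blk=16 s=0: VC-HIT | VC [12, 27]

OUTCOME = VC-HIT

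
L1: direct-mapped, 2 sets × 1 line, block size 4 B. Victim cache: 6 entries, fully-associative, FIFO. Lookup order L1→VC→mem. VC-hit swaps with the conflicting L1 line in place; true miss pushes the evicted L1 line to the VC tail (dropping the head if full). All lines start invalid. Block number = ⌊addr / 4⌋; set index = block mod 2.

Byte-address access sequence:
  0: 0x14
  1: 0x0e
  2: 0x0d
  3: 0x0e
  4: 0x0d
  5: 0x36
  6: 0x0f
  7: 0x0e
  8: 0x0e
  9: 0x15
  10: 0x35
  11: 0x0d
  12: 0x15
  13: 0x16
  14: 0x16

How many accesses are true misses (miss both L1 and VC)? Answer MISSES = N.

MISSES = 3

0: 0x14 (blk 5, set 1) → MISS  vc=[]
1: 0xe (blk 3, set 1) → MISS  vc=[5]
2: 0xd (blk 3, set 1) → L1-HIT  vc=[5]
3: 0xe (blk 3, set 1) → L1-HIT  vc=[5]
4: 0xd (blk 3, set 1) → L1-HIT  vc=[5]
5: 0x36 (blk 13, set 1) → MISS  vc=[5, 3]
6: 0xf (blk 3, set 1) → VC-HIT  vc=[5, 13]
7: 0xe (blk 3, set 1) → L1-HIT  vc=[5, 13]
8: 0xe (blk 3, set 1) → L1-HIT  vc=[5, 13]
9: 0x15 (blk 5, set 1) → VC-HIT  vc=[3, 13]
10: 0x35 (blk 13, set 1) → VC-HIT  vc=[3, 5]
11: 0xd (blk 3, set 1) → VC-HIT  vc=[13, 5]
12: 0x15 (blk 5, set 1) → VC-HIT  vc=[13, 3]
13: 0x16 (blk 5, set 1) → L1-HIT  vc=[13, 3]
14: 0x16 (blk 5, set 1) → L1-HIT  vc=[13, 3]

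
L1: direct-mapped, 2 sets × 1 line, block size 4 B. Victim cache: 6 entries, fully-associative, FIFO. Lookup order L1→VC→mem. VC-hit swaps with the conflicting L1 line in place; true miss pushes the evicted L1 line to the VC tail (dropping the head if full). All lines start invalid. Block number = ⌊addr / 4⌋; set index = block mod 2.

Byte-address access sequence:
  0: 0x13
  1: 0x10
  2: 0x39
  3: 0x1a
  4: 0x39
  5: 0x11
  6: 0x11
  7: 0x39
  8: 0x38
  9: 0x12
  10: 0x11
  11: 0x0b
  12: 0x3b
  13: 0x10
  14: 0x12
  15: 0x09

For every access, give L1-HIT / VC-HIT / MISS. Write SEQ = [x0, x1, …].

SEQ = [MISS, L1-HIT, MISS, MISS, VC-HIT, VC-HIT, L1-HIT, VC-HIT, L1-HIT, VC-HIT, L1-HIT, MISS, VC-HIT, VC-HIT, L1-HIT, VC-HIT]

#0 0x13→b4/s0 MISS; vc=[]
#1 0x10→b4/s0 L1-HIT; vc=[]
#2 0x39→b14/s0 MISS; vc=[4]
#3 0x1a→b6/s0 MISS; vc=[4,14]
#4 0x39→b14/s0 VC-HIT; vc=[4,6]
#5 0x11→b4/s0 VC-HIT; vc=[14,6]
#6 0x11→b4/s0 L1-HIT; vc=[14,6]
#7 0x39→b14/s0 VC-HIT; vc=[4,6]
#8 0x38→b14/s0 L1-HIT; vc=[4,6]
#9 0x12→b4/s0 VC-HIT; vc=[14,6]
#10 0x11→b4/s0 L1-HIT; vc=[14,6]
#11 0xb→b2/s0 MISS; vc=[14,6,4]
#12 0x3b→b14/s0 VC-HIT; vc=[2,6,4]
#13 0x10→b4/s0 VC-HIT; vc=[2,6,14]
#14 0x12→b4/s0 L1-HIT; vc=[2,6,14]
#15 0x9→b2/s0 VC-HIT; vc=[4,6,14]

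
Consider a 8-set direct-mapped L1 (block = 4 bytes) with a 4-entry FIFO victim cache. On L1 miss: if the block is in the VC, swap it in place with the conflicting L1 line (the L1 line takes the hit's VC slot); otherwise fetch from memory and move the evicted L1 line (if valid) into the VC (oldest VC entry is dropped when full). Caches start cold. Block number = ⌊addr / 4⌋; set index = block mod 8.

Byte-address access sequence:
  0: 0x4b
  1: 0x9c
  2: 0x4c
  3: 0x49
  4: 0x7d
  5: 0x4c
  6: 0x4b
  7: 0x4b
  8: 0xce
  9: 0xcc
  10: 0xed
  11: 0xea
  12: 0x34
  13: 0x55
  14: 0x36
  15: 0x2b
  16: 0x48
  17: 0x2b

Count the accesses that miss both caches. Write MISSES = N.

MISSES = 10

#0 0x4b→b18/s2 MISS; vc=[]
#1 0x9c→b39/s7 MISS; vc=[]
#2 0x4c→b19/s3 MISS; vc=[]
#3 0x49→b18/s2 L1-HIT; vc=[]
#4 0x7d→b31/s7 MISS; vc=[39]
#5 0x4c→b19/s3 L1-HIT; vc=[39]
#6 0x4b→b18/s2 L1-HIT; vc=[39]
#7 0x4b→b18/s2 L1-HIT; vc=[39]
#8 0xce→b51/s3 MISS; vc=[39,19]
#9 0xcc→b51/s3 L1-HIT; vc=[39,19]
#10 0xed→b59/s3 MISS; vc=[39,19,51]
#11 0xea→b58/s2 MISS; vc=[39,19,51,18]
#12 0x34→b13/s5 MISS; vc=[39,19,51,18]
#13 0x55→b21/s5 MISS; vc=[19,51,18,13]
#14 0x36→b13/s5 VC-HIT; vc=[19,51,18,21]
#15 0x2b→b10/s2 MISS; vc=[51,18,21,58]
#16 0x48→b18/s2 VC-HIT; vc=[51,10,21,58]
#17 0x2b→b10/s2 VC-HIT; vc=[51,18,21,58]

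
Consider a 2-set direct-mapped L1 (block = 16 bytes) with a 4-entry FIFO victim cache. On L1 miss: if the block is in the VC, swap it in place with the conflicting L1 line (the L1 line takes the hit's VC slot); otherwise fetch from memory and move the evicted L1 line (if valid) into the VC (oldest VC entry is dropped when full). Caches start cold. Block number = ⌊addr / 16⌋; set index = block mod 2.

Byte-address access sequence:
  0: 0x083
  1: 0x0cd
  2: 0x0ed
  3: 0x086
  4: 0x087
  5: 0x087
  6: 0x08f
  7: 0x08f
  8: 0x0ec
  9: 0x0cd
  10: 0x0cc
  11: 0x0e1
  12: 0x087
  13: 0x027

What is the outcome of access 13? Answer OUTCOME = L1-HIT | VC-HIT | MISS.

  [0] addr=0x83 blk=8 s=0: MISS | VC []
  [1] addr=0xcd blk=12 s=0: MISS | VC [8]
  [2] addr=0xed blk=14 s=0: MISS | VC [8, 12]
  [3] addr=0x86 blk=8 s=0: VC-HIT | VC [14, 12]
  [4] addr=0x87 blk=8 s=0: L1-HIT | VC [14, 12]
  [5] addr=0x87 blk=8 s=0: L1-HIT | VC [14, 12]
  [6] addr=0x8f blk=8 s=0: L1-HIT | VC [14, 12]
  [7] addr=0x8f blk=8 s=0: L1-HIT | VC [14, 12]
  [8] addr=0xec blk=14 s=0: VC-HIT | VC [8, 12]
  [9] addr=0xcd blk=12 s=0: VC-HIT | VC [8, 14]
  [10] addr=0xcc blk=12 s=0: L1-HIT | VC [8, 14]
  [11] addr=0xe1 blk=14 s=0: VC-HIT | VC [8, 12]
  [12] addr=0x87 blk=8 s=0: VC-HIT | VC [14, 12]
  [13] addr=0x27 blk=2 s=0: MISS | VC [14, 12, 8]

OUTCOME = MISS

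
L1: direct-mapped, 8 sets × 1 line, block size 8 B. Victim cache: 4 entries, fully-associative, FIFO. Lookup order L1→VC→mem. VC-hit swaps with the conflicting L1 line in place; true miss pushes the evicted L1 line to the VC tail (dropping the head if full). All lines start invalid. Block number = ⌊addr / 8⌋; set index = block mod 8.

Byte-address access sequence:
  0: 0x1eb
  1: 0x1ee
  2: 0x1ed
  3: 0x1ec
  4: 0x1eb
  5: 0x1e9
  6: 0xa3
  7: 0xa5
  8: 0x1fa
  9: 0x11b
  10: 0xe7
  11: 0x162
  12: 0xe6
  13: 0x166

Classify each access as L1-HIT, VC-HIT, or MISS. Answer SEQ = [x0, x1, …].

SEQ = [MISS, L1-HIT, L1-HIT, L1-HIT, L1-HIT, L1-HIT, MISS, L1-HIT, MISS, MISS, MISS, MISS, VC-HIT, VC-HIT]

#0 0x1eb→b61/s5 MISS; vc=[]
#1 0x1ee→b61/s5 L1-HIT; vc=[]
#2 0x1ed→b61/s5 L1-HIT; vc=[]
#3 0x1ec→b61/s5 L1-HIT; vc=[]
#4 0x1eb→b61/s5 L1-HIT; vc=[]
#5 0x1e9→b61/s5 L1-HIT; vc=[]
#6 0xa3→b20/s4 MISS; vc=[]
#7 0xa5→b20/s4 L1-HIT; vc=[]
#8 0x1fa→b63/s7 MISS; vc=[]
#9 0x11b→b35/s3 MISS; vc=[]
#10 0xe7→b28/s4 MISS; vc=[20]
#11 0x162→b44/s4 MISS; vc=[20,28]
#12 0xe6→b28/s4 VC-HIT; vc=[20,44]
#13 0x166→b44/s4 VC-HIT; vc=[20,28]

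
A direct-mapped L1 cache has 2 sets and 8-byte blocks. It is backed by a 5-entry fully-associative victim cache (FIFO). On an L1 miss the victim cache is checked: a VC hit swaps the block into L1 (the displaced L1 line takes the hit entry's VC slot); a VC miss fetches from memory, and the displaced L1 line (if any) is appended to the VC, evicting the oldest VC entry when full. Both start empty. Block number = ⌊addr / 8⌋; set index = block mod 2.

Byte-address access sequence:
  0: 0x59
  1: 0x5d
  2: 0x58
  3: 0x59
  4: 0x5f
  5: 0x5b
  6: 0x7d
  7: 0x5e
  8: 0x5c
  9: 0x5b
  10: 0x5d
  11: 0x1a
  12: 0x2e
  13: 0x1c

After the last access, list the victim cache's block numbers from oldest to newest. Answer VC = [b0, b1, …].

VC = [15, 11, 5]

  [0] addr=0x59 blk=11 s=1: MISS | VC []
  [1] addr=0x5d blk=11 s=1: L1-HIT | VC []
  [2] addr=0x58 blk=11 s=1: L1-HIT | VC []
  [3] addr=0x59 blk=11 s=1: L1-HIT | VC []
  [4] addr=0x5f blk=11 s=1: L1-HIT | VC []
  [5] addr=0x5b blk=11 s=1: L1-HIT | VC []
  [6] addr=0x7d blk=15 s=1: MISS | VC [11]
  [7] addr=0x5e blk=11 s=1: VC-HIT | VC [15]
  [8] addr=0x5c blk=11 s=1: L1-HIT | VC [15]
  [9] addr=0x5b blk=11 s=1: L1-HIT | VC [15]
  [10] addr=0x5d blk=11 s=1: L1-HIT | VC [15]
  [11] addr=0x1a blk=3 s=1: MISS | VC [15, 11]
  [12] addr=0x2e blk=5 s=1: MISS | VC [15, 11, 3]
  [13] addr=0x1c blk=3 s=1: VC-HIT | VC [15, 11, 5]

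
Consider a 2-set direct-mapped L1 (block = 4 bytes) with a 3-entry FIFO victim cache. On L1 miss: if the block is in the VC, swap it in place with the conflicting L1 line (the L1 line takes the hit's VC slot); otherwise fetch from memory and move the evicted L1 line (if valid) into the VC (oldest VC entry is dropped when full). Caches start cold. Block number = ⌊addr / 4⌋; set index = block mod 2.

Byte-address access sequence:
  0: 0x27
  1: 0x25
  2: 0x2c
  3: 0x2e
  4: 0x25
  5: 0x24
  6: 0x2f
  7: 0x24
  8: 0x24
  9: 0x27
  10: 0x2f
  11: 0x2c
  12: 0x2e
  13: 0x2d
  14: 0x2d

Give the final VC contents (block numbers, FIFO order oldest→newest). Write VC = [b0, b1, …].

  [0] addr=0x27 blk=9 s=1: MISS | VC []
  [1] addr=0x25 blk=9 s=1: L1-HIT | VC []
  [2] addr=0x2c blk=11 s=1: MISS | VC [9]
  [3] addr=0x2e blk=11 s=1: L1-HIT | VC [9]
  [4] addr=0x25 blk=9 s=1: VC-HIT | VC [11]
  [5] addr=0x24 blk=9 s=1: L1-HIT | VC [11]
  [6] addr=0x2f blk=11 s=1: VC-HIT | VC [9]
  [7] addr=0x24 blk=9 s=1: VC-HIT | VC [11]
  [8] addr=0x24 blk=9 s=1: L1-HIT | VC [11]
  [9] addr=0x27 blk=9 s=1: L1-HIT | VC [11]
  [10] addr=0x2f blk=11 s=1: VC-HIT | VC [9]
  [11] addr=0x2c blk=11 s=1: L1-HIT | VC [9]
  [12] addr=0x2e blk=11 s=1: L1-HIT | VC [9]
  [13] addr=0x2d blk=11 s=1: L1-HIT | VC [9]
  [14] addr=0x2d blk=11 s=1: L1-HIT | VC [9]

VC = [9]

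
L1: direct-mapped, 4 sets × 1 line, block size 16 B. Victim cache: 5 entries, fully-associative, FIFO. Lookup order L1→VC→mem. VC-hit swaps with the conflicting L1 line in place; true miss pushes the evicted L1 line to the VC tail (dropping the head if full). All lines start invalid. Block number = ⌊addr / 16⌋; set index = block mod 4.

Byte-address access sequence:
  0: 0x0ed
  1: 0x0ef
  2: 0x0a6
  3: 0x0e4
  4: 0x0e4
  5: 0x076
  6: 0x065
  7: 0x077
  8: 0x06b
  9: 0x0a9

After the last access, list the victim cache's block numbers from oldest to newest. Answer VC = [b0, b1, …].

VC = [6, 14]

#0 0xed→b14/s2 MISS; vc=[]
#1 0xef→b14/s2 L1-HIT; vc=[]
#2 0xa6→b10/s2 MISS; vc=[14]
#3 0xe4→b14/s2 VC-HIT; vc=[10]
#4 0xe4→b14/s2 L1-HIT; vc=[10]
#5 0x76→b7/s3 MISS; vc=[10]
#6 0x65→b6/s2 MISS; vc=[10,14]
#7 0x77→b7/s3 L1-HIT; vc=[10,14]
#8 0x6b→b6/s2 L1-HIT; vc=[10,14]
#9 0xa9→b10/s2 VC-HIT; vc=[6,14]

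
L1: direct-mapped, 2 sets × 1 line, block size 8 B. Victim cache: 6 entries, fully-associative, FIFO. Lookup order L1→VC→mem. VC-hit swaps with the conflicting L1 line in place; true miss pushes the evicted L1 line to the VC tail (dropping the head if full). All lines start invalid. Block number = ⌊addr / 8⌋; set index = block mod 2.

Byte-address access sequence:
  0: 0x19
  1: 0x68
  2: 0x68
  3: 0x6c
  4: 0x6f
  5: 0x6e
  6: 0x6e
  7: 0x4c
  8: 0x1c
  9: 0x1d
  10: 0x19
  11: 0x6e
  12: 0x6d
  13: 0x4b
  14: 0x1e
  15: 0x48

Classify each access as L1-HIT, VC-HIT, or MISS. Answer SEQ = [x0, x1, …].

SEQ = [MISS, MISS, L1-HIT, L1-HIT, L1-HIT, L1-HIT, L1-HIT, MISS, VC-HIT, L1-HIT, L1-HIT, VC-HIT, L1-HIT, VC-HIT, VC-HIT, VC-HIT]

  [0] addr=0x19 blk=3 s=1: MISS | VC []
  [1] addr=0x68 blk=13 s=1: MISS | VC [3]
  [2] addr=0x68 blk=13 s=1: L1-HIT | VC [3]
  [3] addr=0x6c blk=13 s=1: L1-HIT | VC [3]
  [4] addr=0x6f blk=13 s=1: L1-HIT | VC [3]
  [5] addr=0x6e blk=13 s=1: L1-HIT | VC [3]
  [6] addr=0x6e blk=13 s=1: L1-HIT | VC [3]
  [7] addr=0x4c blk=9 s=1: MISS | VC [3, 13]
  [8] addr=0x1c blk=3 s=1: VC-HIT | VC [9, 13]
  [9] addr=0x1d blk=3 s=1: L1-HIT | VC [9, 13]
  [10] addr=0x19 blk=3 s=1: L1-HIT | VC [9, 13]
  [11] addr=0x6e blk=13 s=1: VC-HIT | VC [9, 3]
  [12] addr=0x6d blk=13 s=1: L1-HIT | VC [9, 3]
  [13] addr=0x4b blk=9 s=1: VC-HIT | VC [13, 3]
  [14] addr=0x1e blk=3 s=1: VC-HIT | VC [13, 9]
  [15] addr=0x48 blk=9 s=1: VC-HIT | VC [13, 3]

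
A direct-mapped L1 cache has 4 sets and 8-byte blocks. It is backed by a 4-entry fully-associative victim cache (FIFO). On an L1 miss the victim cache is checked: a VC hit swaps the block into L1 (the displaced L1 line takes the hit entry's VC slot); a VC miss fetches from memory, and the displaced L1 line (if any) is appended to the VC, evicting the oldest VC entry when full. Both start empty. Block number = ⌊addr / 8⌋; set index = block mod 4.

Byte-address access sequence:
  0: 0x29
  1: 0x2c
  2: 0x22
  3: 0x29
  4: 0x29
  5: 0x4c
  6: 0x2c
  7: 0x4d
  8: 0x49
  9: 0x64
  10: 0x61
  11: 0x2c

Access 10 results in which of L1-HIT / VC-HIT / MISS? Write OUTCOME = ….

OUTCOME = L1-HIT

  [0] addr=0x29 blk=5 s=1: MISS | VC []
  [1] addr=0x2c blk=5 s=1: L1-HIT | VC []
  [2] addr=0x22 blk=4 s=0: MISS | VC []
  [3] addr=0x29 blk=5 s=1: L1-HIT | VC []
  [4] addr=0x29 blk=5 s=1: L1-HIT | VC []
  [5] addr=0x4c blk=9 s=1: MISS | VC [5]
  [6] addr=0x2c blk=5 s=1: VC-HIT | VC [9]
  [7] addr=0x4d blk=9 s=1: VC-HIT | VC [5]
  [8] addr=0x49 blk=9 s=1: L1-HIT | VC [5]
  [9] addr=0x64 blk=12 s=0: MISS | VC [5, 4]
  [10] addr=0x61 blk=12 s=0: L1-HIT | VC [5, 4]
  [11] addr=0x2c blk=5 s=1: VC-HIT | VC [9, 4]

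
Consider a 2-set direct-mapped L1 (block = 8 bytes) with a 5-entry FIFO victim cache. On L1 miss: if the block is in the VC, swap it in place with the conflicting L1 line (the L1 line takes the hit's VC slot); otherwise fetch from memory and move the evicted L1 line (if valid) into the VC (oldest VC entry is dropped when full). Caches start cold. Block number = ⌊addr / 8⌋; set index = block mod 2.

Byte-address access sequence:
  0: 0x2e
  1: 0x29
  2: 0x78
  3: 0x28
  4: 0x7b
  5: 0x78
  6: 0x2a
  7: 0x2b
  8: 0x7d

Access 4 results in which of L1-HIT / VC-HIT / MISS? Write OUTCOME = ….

#0 0x2e→b5/s1 MISS; vc=[]
#1 0x29→b5/s1 L1-HIT; vc=[]
#2 0x78→b15/s1 MISS; vc=[5]
#3 0x28→b5/s1 VC-HIT; vc=[15]
#4 0x7b→b15/s1 VC-HIT; vc=[5]
#5 0x78→b15/s1 L1-HIT; vc=[5]
#6 0x2a→b5/s1 VC-HIT; vc=[15]
#7 0x2b→b5/s1 L1-HIT; vc=[15]
#8 0x7d→b15/s1 VC-HIT; vc=[5]

OUTCOME = VC-HIT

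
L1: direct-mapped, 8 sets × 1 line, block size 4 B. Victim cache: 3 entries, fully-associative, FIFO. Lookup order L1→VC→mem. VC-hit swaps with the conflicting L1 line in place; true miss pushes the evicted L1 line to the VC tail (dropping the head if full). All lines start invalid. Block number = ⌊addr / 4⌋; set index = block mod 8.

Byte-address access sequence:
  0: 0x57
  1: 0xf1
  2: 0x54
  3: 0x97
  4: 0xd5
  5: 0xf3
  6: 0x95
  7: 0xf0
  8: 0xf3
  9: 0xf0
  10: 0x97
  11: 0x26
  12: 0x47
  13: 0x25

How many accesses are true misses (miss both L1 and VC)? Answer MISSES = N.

MISSES = 6

0: 0x57 (blk 21, set 5) → MISS  vc=[]
1: 0xf1 (blk 60, set 4) → MISS  vc=[]
2: 0x54 (blk 21, set 5) → L1-HIT  vc=[]
3: 0x97 (blk 37, set 5) → MISS  vc=[21]
4: 0xd5 (blk 53, set 5) → MISS  vc=[21, 37]
5: 0xf3 (blk 60, set 4) → L1-HIT  vc=[21, 37]
6: 0x95 (blk 37, set 5) → VC-HIT  vc=[21, 53]
7: 0xf0 (blk 60, set 4) → L1-HIT  vc=[21, 53]
8: 0xf3 (blk 60, set 4) → L1-HIT  vc=[21, 53]
9: 0xf0 (blk 60, set 4) → L1-HIT  vc=[21, 53]
10: 0x97 (blk 37, set 5) → L1-HIT  vc=[21, 53]
11: 0x26 (blk 9, set 1) → MISS  vc=[21, 53]
12: 0x47 (blk 17, set 1) → MISS  vc=[21, 53, 9]
13: 0x25 (blk 9, set 1) → VC-HIT  vc=[21, 53, 17]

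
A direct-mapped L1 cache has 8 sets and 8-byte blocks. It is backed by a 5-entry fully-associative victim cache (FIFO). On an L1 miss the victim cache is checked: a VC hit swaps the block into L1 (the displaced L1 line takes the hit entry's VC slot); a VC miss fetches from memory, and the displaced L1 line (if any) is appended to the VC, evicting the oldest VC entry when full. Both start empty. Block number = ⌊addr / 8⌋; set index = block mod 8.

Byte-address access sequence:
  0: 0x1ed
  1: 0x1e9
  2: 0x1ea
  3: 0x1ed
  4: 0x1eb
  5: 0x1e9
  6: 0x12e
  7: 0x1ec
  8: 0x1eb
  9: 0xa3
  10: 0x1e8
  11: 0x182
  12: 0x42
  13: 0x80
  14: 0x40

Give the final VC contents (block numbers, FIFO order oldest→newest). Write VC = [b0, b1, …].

#0 0x1ed→b61/s5 MISS; vc=[]
#1 0x1e9→b61/s5 L1-HIT; vc=[]
#2 0x1ea→b61/s5 L1-HIT; vc=[]
#3 0x1ed→b61/s5 L1-HIT; vc=[]
#4 0x1eb→b61/s5 L1-HIT; vc=[]
#5 0x1e9→b61/s5 L1-HIT; vc=[]
#6 0x12e→b37/s5 MISS; vc=[61]
#7 0x1ec→b61/s5 VC-HIT; vc=[37]
#8 0x1eb→b61/s5 L1-HIT; vc=[37]
#9 0xa3→b20/s4 MISS; vc=[37]
#10 0x1e8→b61/s5 L1-HIT; vc=[37]
#11 0x182→b48/s0 MISS; vc=[37]
#12 0x42→b8/s0 MISS; vc=[37,48]
#13 0x80→b16/s0 MISS; vc=[37,48,8]
#14 0x40→b8/s0 VC-HIT; vc=[37,48,16]

VC = [37, 48, 16]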